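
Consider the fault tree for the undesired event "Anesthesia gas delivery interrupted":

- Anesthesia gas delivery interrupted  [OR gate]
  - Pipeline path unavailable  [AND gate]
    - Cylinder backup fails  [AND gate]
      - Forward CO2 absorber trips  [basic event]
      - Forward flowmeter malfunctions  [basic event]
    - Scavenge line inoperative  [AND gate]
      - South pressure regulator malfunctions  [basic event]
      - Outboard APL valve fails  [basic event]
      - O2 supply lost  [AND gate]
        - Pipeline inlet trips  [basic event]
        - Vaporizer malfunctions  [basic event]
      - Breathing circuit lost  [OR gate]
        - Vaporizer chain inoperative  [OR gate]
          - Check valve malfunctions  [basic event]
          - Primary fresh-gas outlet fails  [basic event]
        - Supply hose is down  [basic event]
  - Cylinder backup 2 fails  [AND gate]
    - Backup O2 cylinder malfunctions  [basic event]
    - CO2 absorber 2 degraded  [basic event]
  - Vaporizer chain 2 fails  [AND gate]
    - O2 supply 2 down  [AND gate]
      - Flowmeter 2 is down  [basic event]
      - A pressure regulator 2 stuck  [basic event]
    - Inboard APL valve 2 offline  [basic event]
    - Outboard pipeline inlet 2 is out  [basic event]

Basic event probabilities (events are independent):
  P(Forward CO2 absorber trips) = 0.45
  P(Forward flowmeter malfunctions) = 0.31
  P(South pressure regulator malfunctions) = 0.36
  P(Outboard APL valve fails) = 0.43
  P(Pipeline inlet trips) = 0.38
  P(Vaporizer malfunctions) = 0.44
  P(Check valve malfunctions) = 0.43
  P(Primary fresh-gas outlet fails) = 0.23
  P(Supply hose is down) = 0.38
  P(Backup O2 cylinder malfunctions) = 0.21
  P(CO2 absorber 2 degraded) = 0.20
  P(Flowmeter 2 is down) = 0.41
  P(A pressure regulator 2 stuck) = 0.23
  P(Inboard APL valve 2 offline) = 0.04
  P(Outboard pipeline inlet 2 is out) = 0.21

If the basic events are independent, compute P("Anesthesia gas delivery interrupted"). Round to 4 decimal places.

0.0453

P(Cylinder backup fails) [AND] = 0.45 × 0.31 = 0.139500
P(O2 supply lost) [AND] = 0.38 × 0.44 = 0.167200
P(Vaporizer chain inoperative) [OR] = 1 − (1−0.43) × (1−0.23) = 0.561100
P(Breathing circuit lost) [OR] = 1 − (1−0.561100) × (1−0.38) = 0.727882
P(Scavenge line inoperative) [AND] = 0.36 × 0.43 × 0.167200 × 0.727882 = 0.018839
P(Pipeline path unavailable) [AND] = 0.139500 × 0.018839 = 0.002628
P(Cylinder backup 2 fails) [AND] = 0.21 × 0.20 = 0.042000
P(O2 supply 2 down) [AND] = 0.41 × 0.23 = 0.094300
P(Vaporizer chain 2 fails) [AND] = 0.094300 × 0.04 × 0.21 = 0.000792
P(Anesthesia gas delivery interrupted) [OR] = 1 − (1−0.002628) × (1−0.042000) × (1−0.000792) = 0.045274
Rounded to 4 decimal places: P(Anesthesia gas delivery interrupted) ≈ 0.0453.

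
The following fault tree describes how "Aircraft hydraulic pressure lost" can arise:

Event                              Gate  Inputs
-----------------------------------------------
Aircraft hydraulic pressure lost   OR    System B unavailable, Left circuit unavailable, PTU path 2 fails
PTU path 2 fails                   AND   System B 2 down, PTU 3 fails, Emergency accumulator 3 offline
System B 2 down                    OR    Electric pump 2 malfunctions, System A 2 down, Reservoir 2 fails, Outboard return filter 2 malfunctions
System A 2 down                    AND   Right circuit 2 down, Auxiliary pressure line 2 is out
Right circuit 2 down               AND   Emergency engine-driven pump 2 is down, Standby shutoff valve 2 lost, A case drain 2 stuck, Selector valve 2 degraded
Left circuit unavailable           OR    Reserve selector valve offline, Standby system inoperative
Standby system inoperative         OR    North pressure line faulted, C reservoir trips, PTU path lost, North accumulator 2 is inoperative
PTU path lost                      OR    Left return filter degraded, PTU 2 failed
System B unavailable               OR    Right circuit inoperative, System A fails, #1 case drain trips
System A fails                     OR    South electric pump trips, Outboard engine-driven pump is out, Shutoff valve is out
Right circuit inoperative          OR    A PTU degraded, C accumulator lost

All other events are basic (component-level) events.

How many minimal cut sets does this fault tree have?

Right circuit inoperative [OR]: union of children's cut sets → 2 cut set(s).
System A fails [OR]: union of children's cut sets → 3 cut set(s).
System B unavailable [OR]: union of children's cut sets → 6 cut set(s).
PTU path lost [OR]: union of children's cut sets → 2 cut set(s).
Standby system inoperative [OR]: union of children's cut sets → 5 cut set(s).
Left circuit unavailable [OR]: union of children's cut sets → 6 cut set(s).
Right circuit 2 down [AND]: one cut set from each child combined → 1 × 1 × 1 × 1 = 1 cut set(s).
System A 2 down [AND]: one cut set from each child combined → 1 × 1 = 1 cut set(s).
System B 2 down [OR]: union of children's cut sets → 4 cut set(s).
PTU path 2 fails [AND]: one cut set from each child combined → 4 × 1 × 1 = 4 cut set(s).
Aircraft hydraulic pressure lost [OR]: union of children's cut sets → 16 cut set(s).

16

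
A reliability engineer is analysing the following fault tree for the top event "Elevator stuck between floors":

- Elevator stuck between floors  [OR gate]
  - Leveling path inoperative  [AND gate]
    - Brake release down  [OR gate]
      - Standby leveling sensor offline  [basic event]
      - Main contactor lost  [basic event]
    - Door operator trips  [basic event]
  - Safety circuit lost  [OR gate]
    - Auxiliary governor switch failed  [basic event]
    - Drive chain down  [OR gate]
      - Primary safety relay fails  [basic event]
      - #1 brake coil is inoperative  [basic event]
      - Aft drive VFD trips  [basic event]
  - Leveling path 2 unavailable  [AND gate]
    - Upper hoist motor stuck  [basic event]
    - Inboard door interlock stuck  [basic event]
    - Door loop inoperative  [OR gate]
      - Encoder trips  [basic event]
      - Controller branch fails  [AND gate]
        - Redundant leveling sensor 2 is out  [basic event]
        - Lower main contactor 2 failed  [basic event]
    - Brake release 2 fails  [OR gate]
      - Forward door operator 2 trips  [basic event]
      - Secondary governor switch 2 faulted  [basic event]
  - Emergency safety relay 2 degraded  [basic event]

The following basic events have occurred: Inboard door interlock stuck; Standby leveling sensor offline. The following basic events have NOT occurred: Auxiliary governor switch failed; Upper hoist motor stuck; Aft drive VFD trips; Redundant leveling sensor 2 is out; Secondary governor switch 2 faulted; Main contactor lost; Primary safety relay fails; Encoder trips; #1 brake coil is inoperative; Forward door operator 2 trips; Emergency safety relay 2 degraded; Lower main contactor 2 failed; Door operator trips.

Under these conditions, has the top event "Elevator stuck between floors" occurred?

Brake release down [OR]: Standby leveling sensor offline=occurs, Main contactor lost=not → at least one input occurs → occurs.
Leveling path inoperative [AND]: Brake release down=occurs, Door operator trips=not → not all inputs occur → does not occur.
Drive chain down [OR]: Primary safety relay fails=not, #1 brake coil is inoperative=not, Aft drive VFD trips=not → no input occurs → does not occur.
Safety circuit lost [OR]: Auxiliary governor switch failed=not, Drive chain down=not → no input occurs → does not occur.
Controller branch fails [AND]: Redundant leveling sensor 2 is out=not, Lower main contactor 2 failed=not → not all inputs occur → does not occur.
Door loop inoperative [OR]: Encoder trips=not, Controller branch fails=not → no input occurs → does not occur.
Brake release 2 fails [OR]: Forward door operator 2 trips=not, Secondary governor switch 2 faulted=not → no input occurs → does not occur.
Leveling path 2 unavailable [AND]: Upper hoist motor stuck=not, Inboard door interlock stuck=occurs, Door loop inoperative=not, Brake release 2 fails=not → not all inputs occur → does not occur.
Elevator stuck between floors [OR]: Leveling path inoperative=not, Safety circuit lost=not, Leveling path 2 unavailable=not, Emergency safety relay 2 degraded=not → no input occurs → does not occur.

No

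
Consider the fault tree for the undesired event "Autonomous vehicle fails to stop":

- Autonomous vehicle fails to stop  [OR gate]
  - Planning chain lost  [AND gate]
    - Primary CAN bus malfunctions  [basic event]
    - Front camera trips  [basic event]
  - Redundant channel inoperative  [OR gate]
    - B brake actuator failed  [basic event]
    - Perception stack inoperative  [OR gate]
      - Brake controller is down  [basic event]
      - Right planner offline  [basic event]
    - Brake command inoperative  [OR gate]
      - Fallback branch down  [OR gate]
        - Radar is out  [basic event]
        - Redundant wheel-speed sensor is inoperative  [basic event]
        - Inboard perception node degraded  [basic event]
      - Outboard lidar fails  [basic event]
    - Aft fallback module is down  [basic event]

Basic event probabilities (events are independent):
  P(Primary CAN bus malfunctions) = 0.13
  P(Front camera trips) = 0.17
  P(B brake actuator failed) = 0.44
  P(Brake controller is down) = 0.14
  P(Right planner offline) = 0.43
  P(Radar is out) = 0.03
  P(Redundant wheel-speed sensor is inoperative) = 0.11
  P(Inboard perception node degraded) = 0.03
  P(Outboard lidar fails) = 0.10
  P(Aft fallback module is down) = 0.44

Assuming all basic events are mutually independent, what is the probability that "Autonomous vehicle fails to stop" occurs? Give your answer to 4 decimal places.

P(Planning chain lost) [AND] = 0.13 × 0.17 = 0.022100
P(Perception stack inoperative) [OR] = 1 − (1−0.14) × (1−0.43) = 0.509800
P(Fallback branch down) [OR] = 1 − (1−0.03) × (1−0.11) × (1−0.03) = 0.162599
P(Brake command inoperative) [OR] = 1 − (1−0.162599) × (1−0.10) = 0.246339
P(Redundant channel inoperative) [OR] = 1 − (1−0.44) × (1−0.509800) × (1−0.246339) × (1−0.44) = 0.884142
P(Autonomous vehicle fails to stop) [OR] = 1 − (1−0.022100) × (1−0.884142) = 0.886702
Rounded to 4 decimal places: P(Autonomous vehicle fails to stop) ≈ 0.8867.

0.8867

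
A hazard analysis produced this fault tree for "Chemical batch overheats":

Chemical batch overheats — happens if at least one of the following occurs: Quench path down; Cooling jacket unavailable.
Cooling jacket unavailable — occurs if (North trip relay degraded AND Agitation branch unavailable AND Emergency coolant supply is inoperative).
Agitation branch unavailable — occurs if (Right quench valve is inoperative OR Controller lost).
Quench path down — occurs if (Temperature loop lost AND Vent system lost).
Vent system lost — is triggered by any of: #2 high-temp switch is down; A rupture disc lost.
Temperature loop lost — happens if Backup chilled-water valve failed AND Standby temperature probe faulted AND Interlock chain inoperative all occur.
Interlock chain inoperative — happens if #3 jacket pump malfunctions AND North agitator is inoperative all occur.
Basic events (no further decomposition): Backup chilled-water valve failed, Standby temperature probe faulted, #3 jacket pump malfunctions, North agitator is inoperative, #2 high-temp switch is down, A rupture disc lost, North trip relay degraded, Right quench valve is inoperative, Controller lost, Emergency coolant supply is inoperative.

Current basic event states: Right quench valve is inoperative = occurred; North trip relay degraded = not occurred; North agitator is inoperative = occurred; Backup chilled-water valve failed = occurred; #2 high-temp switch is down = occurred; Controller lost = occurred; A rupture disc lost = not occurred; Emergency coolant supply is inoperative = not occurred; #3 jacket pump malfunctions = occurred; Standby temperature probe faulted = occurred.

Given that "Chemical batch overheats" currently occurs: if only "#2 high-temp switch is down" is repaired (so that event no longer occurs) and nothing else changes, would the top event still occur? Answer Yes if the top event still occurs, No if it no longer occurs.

Counterfactual: set "#2 high-temp switch is down" to not occurred.
Interlock chain inoperative [AND]: #3 jacket pump malfunctions=occurs, North agitator is inoperative=occurs → all inputs occur → occurs.
Temperature loop lost [AND]: Backup chilled-water valve failed=occurs, Standby temperature probe faulted=occurs, Interlock chain inoperative=occurs → all inputs occur → occurs.
Vent system lost [OR]: #2 high-temp switch is down=not, A rupture disc lost=not → no input occurs → does not occur.
Quench path down [AND]: Temperature loop lost=occurs, Vent system lost=not → not all inputs occur → does not occur.
Agitation branch unavailable [OR]: Right quench valve is inoperative=occurs, Controller lost=occurs → at least one input occurs → occurs.
Cooling jacket unavailable [AND]: North trip relay degraded=not, Agitation branch unavailable=occurs, Emergency coolant supply is inoperative=not → not all inputs occur → does not occur.
Chemical batch overheats [OR]: Quench path down=not, Cooling jacket unavailable=not → no input occurs → does not occur.

No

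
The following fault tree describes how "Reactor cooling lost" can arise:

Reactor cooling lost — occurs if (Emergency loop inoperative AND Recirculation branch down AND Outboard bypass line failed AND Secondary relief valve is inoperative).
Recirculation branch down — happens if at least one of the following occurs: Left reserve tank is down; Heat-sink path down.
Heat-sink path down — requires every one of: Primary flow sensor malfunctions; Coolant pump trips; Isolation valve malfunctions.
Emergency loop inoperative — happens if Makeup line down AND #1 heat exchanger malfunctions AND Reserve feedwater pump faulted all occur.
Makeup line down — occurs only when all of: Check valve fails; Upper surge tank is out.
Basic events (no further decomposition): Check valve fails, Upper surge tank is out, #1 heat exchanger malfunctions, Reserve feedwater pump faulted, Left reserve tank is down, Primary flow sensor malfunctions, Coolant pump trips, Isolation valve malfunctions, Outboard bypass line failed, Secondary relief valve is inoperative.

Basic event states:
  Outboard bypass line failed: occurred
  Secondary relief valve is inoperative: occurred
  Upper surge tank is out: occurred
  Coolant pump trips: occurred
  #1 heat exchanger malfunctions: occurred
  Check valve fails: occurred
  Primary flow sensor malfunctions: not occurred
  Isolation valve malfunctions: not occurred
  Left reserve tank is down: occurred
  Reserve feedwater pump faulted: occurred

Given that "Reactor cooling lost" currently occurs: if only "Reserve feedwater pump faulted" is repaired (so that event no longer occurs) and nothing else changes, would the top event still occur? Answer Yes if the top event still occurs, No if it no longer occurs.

Counterfactual: set "Reserve feedwater pump faulted" to not occurred.
Makeup line down [AND]: Check valve fails=occurs, Upper surge tank is out=occurs → all inputs occur → occurs.
Emergency loop inoperative [AND]: Makeup line down=occurs, #1 heat exchanger malfunctions=occurs, Reserve feedwater pump faulted=not → not all inputs occur → does not occur.
Heat-sink path down [AND]: Primary flow sensor malfunctions=not, Coolant pump trips=occurs, Isolation valve malfunctions=not → not all inputs occur → does not occur.
Recirculation branch down [OR]: Left reserve tank is down=occurs, Heat-sink path down=not → at least one input occurs → occurs.
Reactor cooling lost [AND]: Emergency loop inoperative=not, Recirculation branch down=occurs, Outboard bypass line failed=occurs, Secondary relief valve is inoperative=occurs → not all inputs occur → does not occur.

No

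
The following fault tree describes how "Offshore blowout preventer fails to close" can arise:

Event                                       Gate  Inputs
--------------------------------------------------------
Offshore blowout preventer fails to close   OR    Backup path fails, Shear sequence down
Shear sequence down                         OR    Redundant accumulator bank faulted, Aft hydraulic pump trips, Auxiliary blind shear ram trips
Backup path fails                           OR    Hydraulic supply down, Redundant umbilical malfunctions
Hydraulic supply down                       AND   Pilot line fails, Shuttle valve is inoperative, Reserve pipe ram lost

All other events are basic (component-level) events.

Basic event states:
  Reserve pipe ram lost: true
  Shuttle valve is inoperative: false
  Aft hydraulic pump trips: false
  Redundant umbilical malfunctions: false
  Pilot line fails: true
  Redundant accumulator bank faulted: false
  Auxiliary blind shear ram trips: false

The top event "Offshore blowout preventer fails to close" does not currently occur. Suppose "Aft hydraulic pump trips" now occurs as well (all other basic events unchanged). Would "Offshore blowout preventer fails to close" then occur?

Counterfactual: set "Aft hydraulic pump trips" to occurred.
Hydraulic supply down [AND]: Pilot line fails=occurs, Shuttle valve is inoperative=not, Reserve pipe ram lost=occurs → not all inputs occur → does not occur.
Backup path fails [OR]: Hydraulic supply down=not, Redundant umbilical malfunctions=not → no input occurs → does not occur.
Shear sequence down [OR]: Redundant accumulator bank faulted=not, Aft hydraulic pump trips=occurs, Auxiliary blind shear ram trips=not → at least one input occurs → occurs.
Offshore blowout preventer fails to close [OR]: Backup path fails=not, Shear sequence down=occurs → at least one input occurs → occurs.

Yes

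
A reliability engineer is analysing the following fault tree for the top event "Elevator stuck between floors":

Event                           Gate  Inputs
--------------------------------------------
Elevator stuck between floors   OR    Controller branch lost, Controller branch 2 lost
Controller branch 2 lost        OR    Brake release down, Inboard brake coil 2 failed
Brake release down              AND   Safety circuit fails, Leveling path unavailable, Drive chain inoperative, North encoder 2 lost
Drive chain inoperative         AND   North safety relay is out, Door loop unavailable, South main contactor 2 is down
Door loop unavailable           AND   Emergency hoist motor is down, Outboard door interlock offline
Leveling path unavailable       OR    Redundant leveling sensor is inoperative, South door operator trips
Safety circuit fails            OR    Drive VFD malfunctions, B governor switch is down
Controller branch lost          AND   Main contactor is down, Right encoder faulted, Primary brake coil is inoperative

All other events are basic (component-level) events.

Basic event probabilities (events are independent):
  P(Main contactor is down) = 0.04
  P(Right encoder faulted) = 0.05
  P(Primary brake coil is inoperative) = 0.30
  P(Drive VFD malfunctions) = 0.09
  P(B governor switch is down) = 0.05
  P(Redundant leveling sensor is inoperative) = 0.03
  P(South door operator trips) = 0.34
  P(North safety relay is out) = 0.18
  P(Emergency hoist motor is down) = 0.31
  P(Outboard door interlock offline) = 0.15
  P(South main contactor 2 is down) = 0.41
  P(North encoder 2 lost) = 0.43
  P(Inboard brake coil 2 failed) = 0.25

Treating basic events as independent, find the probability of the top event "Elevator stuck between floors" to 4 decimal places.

0.2505

P(Controller branch lost) [AND] = 0.04 × 0.05 × 0.30 = 0.000600
P(Safety circuit fails) [OR] = 1 − (1−0.09) × (1−0.05) = 0.135500
P(Leveling path unavailable) [OR] = 1 − (1−0.03) × (1−0.34) = 0.359800
P(Door loop unavailable) [AND] = 0.31 × 0.15 = 0.046500
P(Drive chain inoperative) [AND] = 0.18 × 0.046500 × 0.41 = 0.003432
P(Brake release down) [AND] = 0.135500 × 0.359800 × 0.003432 × 0.43 = 0.000072
P(Controller branch 2 lost) [OR] = 1 − (1−0.000072) × (1−0.25) = 0.250054
P(Elevator stuck between floors) [OR] = 1 − (1−0.000600) × (1−0.250054) = 0.250504
Rounded to 4 decimal places: P(Elevator stuck between floors) ≈ 0.2505.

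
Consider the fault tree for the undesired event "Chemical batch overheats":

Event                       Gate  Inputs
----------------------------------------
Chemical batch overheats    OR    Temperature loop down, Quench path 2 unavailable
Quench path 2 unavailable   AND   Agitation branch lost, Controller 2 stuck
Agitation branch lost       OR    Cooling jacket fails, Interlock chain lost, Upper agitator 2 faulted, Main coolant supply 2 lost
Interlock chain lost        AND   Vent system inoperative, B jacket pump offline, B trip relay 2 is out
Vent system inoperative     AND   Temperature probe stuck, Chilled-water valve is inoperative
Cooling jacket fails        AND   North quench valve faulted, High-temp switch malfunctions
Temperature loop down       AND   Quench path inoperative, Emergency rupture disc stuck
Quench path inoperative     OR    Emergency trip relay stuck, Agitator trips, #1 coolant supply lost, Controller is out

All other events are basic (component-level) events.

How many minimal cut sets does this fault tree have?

8

Quench path inoperative [OR]: union of children's cut sets → 4 cut set(s).
Temperature loop down [AND]: one cut set from each child combined → 4 × 1 = 4 cut set(s).
Cooling jacket fails [AND]: one cut set from each child combined → 1 × 1 = 1 cut set(s).
Vent system inoperative [AND]: one cut set from each child combined → 1 × 1 = 1 cut set(s).
Interlock chain lost [AND]: one cut set from each child combined → 1 × 1 × 1 = 1 cut set(s).
Agitation branch lost [OR]: union of children's cut sets → 4 cut set(s).
Quench path 2 unavailable [AND]: one cut set from each child combined → 4 × 1 = 4 cut set(s).
Chemical batch overheats [OR]: union of children's cut sets → 8 cut set(s).
Minimal cut sets: {Emergency rupture disc stuck, Emergency trip relay stuck}; {Agitator trips, Emergency rupture disc stuck}; {#1 coolant supply lost, Emergency rupture disc stuck}; {Controller is out, Emergency rupture disc stuck}; {Controller 2 stuck, High-temp switch malfunctions, North quench valve faulted}; {B jacket pump offline, B trip relay 2 is out, Chilled-water valve is inoperative, Controller 2 stuck, Temperature probe stuck}; {Controller 2 stuck, Upper agitator 2 faulted}; {Controller 2 stuck, Main coolant supply 2 lost}.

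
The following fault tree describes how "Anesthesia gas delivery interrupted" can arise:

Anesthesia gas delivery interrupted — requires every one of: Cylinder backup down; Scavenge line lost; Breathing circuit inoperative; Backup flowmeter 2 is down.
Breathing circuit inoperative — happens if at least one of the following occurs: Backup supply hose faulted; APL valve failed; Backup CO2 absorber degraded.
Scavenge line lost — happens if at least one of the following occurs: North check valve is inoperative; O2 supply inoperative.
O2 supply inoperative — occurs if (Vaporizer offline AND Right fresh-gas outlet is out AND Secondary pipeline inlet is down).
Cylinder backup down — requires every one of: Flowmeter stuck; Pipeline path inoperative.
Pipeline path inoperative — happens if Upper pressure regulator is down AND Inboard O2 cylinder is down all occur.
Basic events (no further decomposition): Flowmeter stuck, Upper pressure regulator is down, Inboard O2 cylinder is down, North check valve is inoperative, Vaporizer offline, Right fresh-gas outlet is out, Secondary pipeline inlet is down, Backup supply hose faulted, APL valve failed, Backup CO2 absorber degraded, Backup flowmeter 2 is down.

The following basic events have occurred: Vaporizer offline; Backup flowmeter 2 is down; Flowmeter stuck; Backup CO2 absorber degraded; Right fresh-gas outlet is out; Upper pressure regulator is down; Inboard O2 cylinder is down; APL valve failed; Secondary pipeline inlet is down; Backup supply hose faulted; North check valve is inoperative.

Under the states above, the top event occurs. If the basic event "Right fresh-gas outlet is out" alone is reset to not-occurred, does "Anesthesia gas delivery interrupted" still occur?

Yes

Counterfactual: set "Right fresh-gas outlet is out" to not occurred.
Pipeline path inoperative [AND]: Upper pressure regulator is down=occurs, Inboard O2 cylinder is down=occurs → all inputs occur → occurs.
Cylinder backup down [AND]: Flowmeter stuck=occurs, Pipeline path inoperative=occurs → all inputs occur → occurs.
O2 supply inoperative [AND]: Vaporizer offline=occurs, Right fresh-gas outlet is out=not, Secondary pipeline inlet is down=occurs → not all inputs occur → does not occur.
Scavenge line lost [OR]: North check valve is inoperative=occurs, O2 supply inoperative=not → at least one input occurs → occurs.
Breathing circuit inoperative [OR]: Backup supply hose faulted=occurs, APL valve failed=occurs, Backup CO2 absorber degraded=occurs → at least one input occurs → occurs.
Anesthesia gas delivery interrupted [AND]: Cylinder backup down=occurs, Scavenge line lost=occurs, Breathing circuit inoperative=occurs, Backup flowmeter 2 is down=occurs → all inputs occur → occurs.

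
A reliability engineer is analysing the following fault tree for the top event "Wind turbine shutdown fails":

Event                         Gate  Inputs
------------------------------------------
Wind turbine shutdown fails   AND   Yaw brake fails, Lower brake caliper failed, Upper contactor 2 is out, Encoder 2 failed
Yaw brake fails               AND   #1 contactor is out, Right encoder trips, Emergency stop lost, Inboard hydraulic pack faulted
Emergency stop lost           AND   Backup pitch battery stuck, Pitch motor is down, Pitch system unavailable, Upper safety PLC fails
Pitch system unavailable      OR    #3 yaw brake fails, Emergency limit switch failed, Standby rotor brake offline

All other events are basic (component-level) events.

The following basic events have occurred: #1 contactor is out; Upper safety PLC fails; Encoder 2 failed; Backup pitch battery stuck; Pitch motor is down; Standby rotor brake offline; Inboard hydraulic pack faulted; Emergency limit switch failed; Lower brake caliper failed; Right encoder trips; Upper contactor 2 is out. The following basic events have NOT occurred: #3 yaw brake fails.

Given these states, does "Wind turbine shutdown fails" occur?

Pitch system unavailable [OR]: #3 yaw brake fails=not, Emergency limit switch failed=occurs, Standby rotor brake offline=occurs → at least one input occurs → occurs.
Emergency stop lost [AND]: Backup pitch battery stuck=occurs, Pitch motor is down=occurs, Pitch system unavailable=occurs, Upper safety PLC fails=occurs → all inputs occur → occurs.
Yaw brake fails [AND]: #1 contactor is out=occurs, Right encoder trips=occurs, Emergency stop lost=occurs, Inboard hydraulic pack faulted=occurs → all inputs occur → occurs.
Wind turbine shutdown fails [AND]: Yaw brake fails=occurs, Lower brake caliper failed=occurs, Upper contactor 2 is out=occurs, Encoder 2 failed=occurs → all inputs occur → occurs.

Yes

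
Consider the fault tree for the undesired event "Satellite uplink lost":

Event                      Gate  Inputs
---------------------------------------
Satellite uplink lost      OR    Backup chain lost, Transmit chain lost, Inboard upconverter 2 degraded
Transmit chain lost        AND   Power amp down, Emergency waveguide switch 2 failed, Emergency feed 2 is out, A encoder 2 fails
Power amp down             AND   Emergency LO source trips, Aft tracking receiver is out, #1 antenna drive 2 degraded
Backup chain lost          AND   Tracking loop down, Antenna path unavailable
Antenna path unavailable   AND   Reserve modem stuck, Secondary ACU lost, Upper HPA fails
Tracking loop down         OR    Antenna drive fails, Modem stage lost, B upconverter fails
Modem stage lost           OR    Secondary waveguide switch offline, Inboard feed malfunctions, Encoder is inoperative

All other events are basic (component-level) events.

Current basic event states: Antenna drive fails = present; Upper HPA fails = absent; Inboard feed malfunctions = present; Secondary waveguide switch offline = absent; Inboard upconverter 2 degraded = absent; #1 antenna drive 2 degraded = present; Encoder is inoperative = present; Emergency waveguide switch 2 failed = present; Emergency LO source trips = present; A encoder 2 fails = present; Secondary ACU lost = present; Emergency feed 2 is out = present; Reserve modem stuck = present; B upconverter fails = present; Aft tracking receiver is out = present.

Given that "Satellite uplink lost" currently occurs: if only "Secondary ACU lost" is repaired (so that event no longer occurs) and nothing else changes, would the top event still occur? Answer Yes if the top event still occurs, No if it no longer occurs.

Counterfactual: set "Secondary ACU lost" to not occurred.
Modem stage lost [OR]: Secondary waveguide switch offline=not, Inboard feed malfunctions=occurs, Encoder is inoperative=occurs → at least one input occurs → occurs.
Tracking loop down [OR]: Antenna drive fails=occurs, Modem stage lost=occurs, B upconverter fails=occurs → at least one input occurs → occurs.
Antenna path unavailable [AND]: Reserve modem stuck=occurs, Secondary ACU lost=not, Upper HPA fails=not → not all inputs occur → does not occur.
Backup chain lost [AND]: Tracking loop down=occurs, Antenna path unavailable=not → not all inputs occur → does not occur.
Power amp down [AND]: Emergency LO source trips=occurs, Aft tracking receiver is out=occurs, #1 antenna drive 2 degraded=occurs → all inputs occur → occurs.
Transmit chain lost [AND]: Power amp down=occurs, Emergency waveguide switch 2 failed=occurs, Emergency feed 2 is out=occurs, A encoder 2 fails=occurs → all inputs occur → occurs.
Satellite uplink lost [OR]: Backup chain lost=not, Transmit chain lost=occurs, Inboard upconverter 2 degraded=not → at least one input occurs → occurs.

Yes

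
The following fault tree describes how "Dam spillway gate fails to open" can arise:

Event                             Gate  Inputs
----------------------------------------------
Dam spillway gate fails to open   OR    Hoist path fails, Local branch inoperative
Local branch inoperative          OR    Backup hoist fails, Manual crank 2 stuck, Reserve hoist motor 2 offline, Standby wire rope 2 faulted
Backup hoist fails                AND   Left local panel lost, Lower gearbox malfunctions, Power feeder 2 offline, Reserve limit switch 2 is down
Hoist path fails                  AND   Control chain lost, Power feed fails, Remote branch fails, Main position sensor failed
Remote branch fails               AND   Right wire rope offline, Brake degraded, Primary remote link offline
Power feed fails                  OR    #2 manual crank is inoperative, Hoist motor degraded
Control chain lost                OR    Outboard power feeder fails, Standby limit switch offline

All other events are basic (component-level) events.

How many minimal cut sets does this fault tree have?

Control chain lost [OR]: union of children's cut sets → 2 cut set(s).
Power feed fails [OR]: union of children's cut sets → 2 cut set(s).
Remote branch fails [AND]: one cut set from each child combined → 1 × 1 × 1 = 1 cut set(s).
Hoist path fails [AND]: one cut set from each child combined → 2 × 2 × 1 × 1 = 4 cut set(s).
Backup hoist fails [AND]: one cut set from each child combined → 1 × 1 × 1 × 1 = 1 cut set(s).
Local branch inoperative [OR]: union of children's cut sets → 4 cut set(s).
Dam spillway gate fails to open [OR]: union of children's cut sets → 8 cut set(s).
Minimal cut sets: {#2 manual crank is inoperative, Brake degraded, Main position sensor failed, Outboard power feeder fails, Primary remote link offline, Right wire rope offline}; {Brake degraded, Hoist motor degraded, Main position sensor failed, Outboard power feeder fails, Primary remote link offline, Right wire rope offline}; {#2 manual crank is inoperative, Brake degraded, Main position sensor failed, Primary remote link offline, Right wire rope offline, Standby limit switch offline}; {Brake degraded, Hoist motor degraded, Main position sensor failed, Primary remote link offline, Right wire rope offline, Standby limit switch offline}; {Left local panel lost, Lower gearbox malfunctions, Power feeder 2 offline, Reserve limit switch 2 is down}; {Manual crank 2 stuck}; {Reserve hoist motor 2 offline}; {Standby wire rope 2 faulted}.

8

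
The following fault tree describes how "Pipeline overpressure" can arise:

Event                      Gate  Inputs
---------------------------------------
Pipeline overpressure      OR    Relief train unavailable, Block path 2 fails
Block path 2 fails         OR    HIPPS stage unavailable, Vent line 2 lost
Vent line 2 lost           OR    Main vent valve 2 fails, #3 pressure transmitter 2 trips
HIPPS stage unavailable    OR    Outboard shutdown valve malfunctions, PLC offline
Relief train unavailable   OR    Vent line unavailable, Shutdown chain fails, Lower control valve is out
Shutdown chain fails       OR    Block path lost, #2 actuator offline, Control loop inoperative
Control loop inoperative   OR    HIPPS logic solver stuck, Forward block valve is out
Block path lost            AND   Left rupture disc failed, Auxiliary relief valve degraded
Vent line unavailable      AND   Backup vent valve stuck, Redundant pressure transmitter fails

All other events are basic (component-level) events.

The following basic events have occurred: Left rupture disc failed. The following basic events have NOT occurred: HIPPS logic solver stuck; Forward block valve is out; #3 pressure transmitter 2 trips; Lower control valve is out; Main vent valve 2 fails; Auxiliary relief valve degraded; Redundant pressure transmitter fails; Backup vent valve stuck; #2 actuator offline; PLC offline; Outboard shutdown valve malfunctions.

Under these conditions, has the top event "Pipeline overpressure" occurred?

Vent line unavailable [AND]: Backup vent valve stuck=not, Redundant pressure transmitter fails=not → not all inputs occur → does not occur.
Block path lost [AND]: Left rupture disc failed=occurs, Auxiliary relief valve degraded=not → not all inputs occur → does not occur.
Control loop inoperative [OR]: HIPPS logic solver stuck=not, Forward block valve is out=not → no input occurs → does not occur.
Shutdown chain fails [OR]: Block path lost=not, #2 actuator offline=not, Control loop inoperative=not → no input occurs → does not occur.
Relief train unavailable [OR]: Vent line unavailable=not, Shutdown chain fails=not, Lower control valve is out=not → no input occurs → does not occur.
HIPPS stage unavailable [OR]: Outboard shutdown valve malfunctions=not, PLC offline=not → no input occurs → does not occur.
Vent line 2 lost [OR]: Main vent valve 2 fails=not, #3 pressure transmitter 2 trips=not → no input occurs → does not occur.
Block path 2 fails [OR]: HIPPS stage unavailable=not, Vent line 2 lost=not → no input occurs → does not occur.
Pipeline overpressure [OR]: Relief train unavailable=not, Block path 2 fails=not → no input occurs → does not occur.

No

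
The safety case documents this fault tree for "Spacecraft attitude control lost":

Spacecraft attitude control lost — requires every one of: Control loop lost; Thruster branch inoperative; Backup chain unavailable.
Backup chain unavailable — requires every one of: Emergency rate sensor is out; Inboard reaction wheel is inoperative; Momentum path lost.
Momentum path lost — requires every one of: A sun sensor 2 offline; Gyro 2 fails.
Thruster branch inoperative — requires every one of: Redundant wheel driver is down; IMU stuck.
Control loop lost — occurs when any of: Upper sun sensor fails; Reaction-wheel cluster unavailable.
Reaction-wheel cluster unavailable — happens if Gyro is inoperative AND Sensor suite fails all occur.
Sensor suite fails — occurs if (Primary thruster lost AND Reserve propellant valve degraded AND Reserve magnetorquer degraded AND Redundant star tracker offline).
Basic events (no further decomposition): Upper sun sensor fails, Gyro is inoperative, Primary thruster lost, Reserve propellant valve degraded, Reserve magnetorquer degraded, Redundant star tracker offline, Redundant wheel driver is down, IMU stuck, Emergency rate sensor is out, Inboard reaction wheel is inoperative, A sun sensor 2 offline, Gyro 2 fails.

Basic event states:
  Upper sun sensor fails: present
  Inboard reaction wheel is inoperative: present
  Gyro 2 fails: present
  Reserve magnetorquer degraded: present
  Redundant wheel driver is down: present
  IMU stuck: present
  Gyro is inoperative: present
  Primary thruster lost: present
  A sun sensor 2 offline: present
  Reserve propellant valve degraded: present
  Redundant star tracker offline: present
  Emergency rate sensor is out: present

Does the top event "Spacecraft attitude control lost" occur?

Yes

Sensor suite fails [AND]: Primary thruster lost=occurs, Reserve propellant valve degraded=occurs, Reserve magnetorquer degraded=occurs, Redundant star tracker offline=occurs → all inputs occur → occurs.
Reaction-wheel cluster unavailable [AND]: Gyro is inoperative=occurs, Sensor suite fails=occurs → all inputs occur → occurs.
Control loop lost [OR]: Upper sun sensor fails=occurs, Reaction-wheel cluster unavailable=occurs → at least one input occurs → occurs.
Thruster branch inoperative [AND]: Redundant wheel driver is down=occurs, IMU stuck=occurs → all inputs occur → occurs.
Momentum path lost [AND]: A sun sensor 2 offline=occurs, Gyro 2 fails=occurs → all inputs occur → occurs.
Backup chain unavailable [AND]: Emergency rate sensor is out=occurs, Inboard reaction wheel is inoperative=occurs, Momentum path lost=occurs → all inputs occur → occurs.
Spacecraft attitude control lost [AND]: Control loop lost=occurs, Thruster branch inoperative=occurs, Backup chain unavailable=occurs → all inputs occur → occurs.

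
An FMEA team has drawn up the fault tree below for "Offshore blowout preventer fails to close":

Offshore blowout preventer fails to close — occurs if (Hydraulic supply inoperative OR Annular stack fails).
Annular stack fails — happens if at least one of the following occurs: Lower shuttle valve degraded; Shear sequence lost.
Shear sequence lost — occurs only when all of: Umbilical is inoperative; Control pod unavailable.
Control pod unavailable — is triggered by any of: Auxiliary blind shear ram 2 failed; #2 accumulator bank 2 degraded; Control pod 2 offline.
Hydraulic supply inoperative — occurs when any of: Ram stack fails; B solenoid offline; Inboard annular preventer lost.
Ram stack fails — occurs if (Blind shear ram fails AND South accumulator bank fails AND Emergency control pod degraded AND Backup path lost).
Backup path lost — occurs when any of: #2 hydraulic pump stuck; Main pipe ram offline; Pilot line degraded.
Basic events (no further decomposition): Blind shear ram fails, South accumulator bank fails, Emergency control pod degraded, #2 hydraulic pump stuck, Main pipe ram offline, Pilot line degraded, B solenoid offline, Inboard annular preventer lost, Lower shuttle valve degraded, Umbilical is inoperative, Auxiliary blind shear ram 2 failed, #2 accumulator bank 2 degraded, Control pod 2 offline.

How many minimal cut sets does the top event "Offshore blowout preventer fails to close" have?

9

Backup path lost [OR]: union of children's cut sets → 3 cut set(s).
Ram stack fails [AND]: one cut set from each child combined → 1 × 1 × 1 × 3 = 3 cut set(s).
Hydraulic supply inoperative [OR]: union of children's cut sets → 5 cut set(s).
Control pod unavailable [OR]: union of children's cut sets → 3 cut set(s).
Shear sequence lost [AND]: one cut set from each child combined → 1 × 3 = 3 cut set(s).
Annular stack fails [OR]: union of children's cut sets → 4 cut set(s).
Offshore blowout preventer fails to close [OR]: union of children's cut sets → 9 cut set(s).
Minimal cut sets: {#2 hydraulic pump stuck, Blind shear ram fails, Emergency control pod degraded, South accumulator bank fails}; {Blind shear ram fails, Emergency control pod degraded, Main pipe ram offline, South accumulator bank fails}; {Blind shear ram fails, Emergency control pod degraded, Pilot line degraded, South accumulator bank fails}; {B solenoid offline}; {Inboard annular preventer lost}; {Lower shuttle valve degraded}; {Auxiliary blind shear ram 2 failed, Umbilical is inoperative}; {#2 accumulator bank 2 degraded, Umbilical is inoperative}; {Control pod 2 offline, Umbilical is inoperative}.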